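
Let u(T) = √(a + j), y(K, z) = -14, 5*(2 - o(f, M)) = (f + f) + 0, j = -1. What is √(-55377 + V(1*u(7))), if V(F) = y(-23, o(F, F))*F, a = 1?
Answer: 3*I*√6153 ≈ 235.32*I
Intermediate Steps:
o(f, M) = 2 - 2*f/5 (o(f, M) = 2 - ((f + f) + 0)/5 = 2 - (2*f + 0)/5 = 2 - 2*f/5)
u(T) = 0 (u(T) = √(1 - 1) = √0 = 0)
V(F) = -14*F
√(-55377 + V(1*u(7))) = √(-55377 - 14*0) = √(-55377 + 0) = √(-55377) = 3*I*√6153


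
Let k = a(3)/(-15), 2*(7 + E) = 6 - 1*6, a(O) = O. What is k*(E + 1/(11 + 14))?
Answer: 174/125 ≈ 1.3920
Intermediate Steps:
E = -7 (E = -7 + (6 - 1*6)/2 = -7 + (6 - 6)/2 = -7 + (1/2)*0 = -7 + 0 = -7)
k = -1/5 (k = 3/(-15) = 3*(-1/15) = -1/5 ≈ -0.20000)
k*(E + 1/(11 + 14)) = -(-7 + 1/(11 + 14))/5 = -(-7 + 1/25)/5 = -1/5*(-174/25) = 174/125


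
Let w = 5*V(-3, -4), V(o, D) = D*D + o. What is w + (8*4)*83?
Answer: 2721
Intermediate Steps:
V(o, D) = o + D**2 (V(o, D) = D**2 + o = o + D**2)
w = 65 (w = 5*(-3 + (-4)**2) = 5*(-3 + 16) = 5*13 = 65)
w + (8*4)*83 = 65 + (8*4)*83 = 65 + 32*83 = 65 + 2656 = 2721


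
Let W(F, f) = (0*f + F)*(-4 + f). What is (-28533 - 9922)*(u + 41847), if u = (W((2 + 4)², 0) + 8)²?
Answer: -2320490065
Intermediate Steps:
W(F, f) = F*(-4 + f) (W(F, f) = (0 + F)*(-4 + f) = F*(-4 + f))
u = 18496 (u = ((2 + 4)²*(-4 + 0) + 8)² = (6²*(-4) + 8)² = (36*(-4) + 8)² = (-144 + 8)² = (-136)² = 18496)
(-28533 - 9922)*(u + 41847) = (-28533 - 9922)*(18496 + 41847) = -38455*60343 = -2320490065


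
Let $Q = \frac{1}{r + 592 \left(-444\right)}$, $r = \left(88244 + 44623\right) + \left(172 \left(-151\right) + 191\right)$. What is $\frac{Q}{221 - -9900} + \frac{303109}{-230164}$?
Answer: $- \frac{238920698680591}{181422998540564} \approx -1.3169$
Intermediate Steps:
$r = 107086$ ($r = 132867 + \left(-25972 + 191\right) = 132867 - 25781 = 107086$)
$Q = - \frac{1}{155762}$ ($Q = \frac{1}{107086 + 592 \left(-444\right)} = \frac{1}{107086 - 262848} = \frac{1}{-155762} = - \frac{1}{155762} \approx -6.4201 \cdot 10^{-6}$)
$\frac{Q}{221 - -9900} + \frac{303109}{-230164} = - \frac{1}{155762 \left(221 - -9900\right)} + \frac{303109}{-230164} = - \frac{1}{155762 \left(221 + 9900\right)} + 303109 \left(- \frac{1}{230164}\right) = - \frac{1}{155762 \cdot 10121} - \frac{303109}{230164} = \left(- \frac{1}{155762}\right) \frac{1}{10121} - \frac{303109}{230164} = - \frac{1}{1576467202} - \frac{303109}{230164} = - \frac{238920698680591}{181422998540564}$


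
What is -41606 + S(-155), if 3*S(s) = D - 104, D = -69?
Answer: -124991/3 ≈ -41664.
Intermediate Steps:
S(s) = -173/3 (S(s) = (-69 - 104)/3 = (⅓)*(-173) = -173/3)
-41606 + S(-155) = -41606 - 173/3 = -124991/3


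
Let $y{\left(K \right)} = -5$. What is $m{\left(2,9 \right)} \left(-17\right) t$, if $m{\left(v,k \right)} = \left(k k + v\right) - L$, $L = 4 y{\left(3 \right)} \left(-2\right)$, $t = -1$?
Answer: $731$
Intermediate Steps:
$L = 40$ ($L = 4 \left(-5\right) \left(-2\right) = \left(-20\right) \left(-2\right) = 40$)
$m{\left(v,k \right)} = -40 + v + k^{2}$ ($m{\left(v,k \right)} = \left(k k + v\right) - 40 = \left(k^{2} + v\right) - 40 = \left(v + k^{2}\right) - 40 = -40 + v + k^{2}$)
$m{\left(2,9 \right)} \left(-17\right) t = \left(-40 + 2 + 9^{2}\right) \left(-17\right) \left(-1\right) = \left(-40 + 2 + 81\right) \left(-17\right) \left(-1\right) = 43 \left(-17\right) \left(-1\right) = \left(-731\right) \left(-1\right) = 731$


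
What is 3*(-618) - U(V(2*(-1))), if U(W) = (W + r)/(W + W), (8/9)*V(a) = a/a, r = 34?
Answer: -33653/18 ≈ -1869.6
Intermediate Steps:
V(a) = 9/8 (V(a) = 9*(a/a)/8 = (9/8)*1 = 9/8)
U(W) = (34 + W)/(2*W) (U(W) = (W + 34)/(W + W) = (34 + W)/((2*W)) = (34 + W)*(1/(2*W)) = (34 + W)/(2*W))
3*(-618) - U(V(2*(-1))) = 3*(-618) - (34 + 9/8)/(2*9/8) = -1854 - 8*281/(2*9*8) = -1854 - 1*281/18 = -1854 - 281/18 = -33653/18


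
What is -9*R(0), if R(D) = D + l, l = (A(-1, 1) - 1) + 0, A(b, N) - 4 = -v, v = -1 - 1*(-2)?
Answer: -18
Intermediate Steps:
v = 1 (v = -1 + 2 = 1)
A(b, N) = 3 (A(b, N) = 4 - 1*1 = 4 - 1 = 3)
l = 2 (l = (3 - 1) + 0 = 2 + 0 = 2)
R(D) = 2 + D (R(D) = D + 2 = 2 + D)
-9*R(0) = -9*(2 + 0) = -9*2 = -18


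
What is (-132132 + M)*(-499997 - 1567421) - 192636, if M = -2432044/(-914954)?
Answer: 124967339282980384/457477 ≈ 2.7317e+11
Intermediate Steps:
M = 1216022/457477 (M = -2432044*(-1/914954) = 1216022/457477 ≈ 2.6581)
(-132132 + M)*(-499997 - 1567421) - 192636 = (-132132 + 1216022/457477)*(-499997 - 1567421) - 192636 = -60446134942/457477*(-2067418) - 192636 = 124967427409519756/457477 - 192636 = 124967339282980384/457477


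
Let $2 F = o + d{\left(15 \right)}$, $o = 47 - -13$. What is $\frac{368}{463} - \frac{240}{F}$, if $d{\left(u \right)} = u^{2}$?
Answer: $- \frac{7824}{8797} \approx -0.88939$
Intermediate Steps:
$o = 60$ ($o = 47 + 13 = 60$)
$F = \frac{285}{2}$ ($F = \frac{60 + 15^{2}}{2} = \frac{60 + 225}{2} = \frac{1}{2} \cdot 285 = \frac{285}{2} \approx 142.5$)
$\frac{368}{463} - \frac{240}{F} = \frac{368}{463} - \frac{240}{\frac{285}{2}} = 368 \cdot \frac{1}{463} - \frac{32}{19} = \frac{368}{463} - \frac{32}{19} = - \frac{7824}{8797}$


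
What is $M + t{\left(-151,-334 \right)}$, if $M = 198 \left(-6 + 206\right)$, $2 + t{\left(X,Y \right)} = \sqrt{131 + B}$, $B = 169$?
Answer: $39598 + 10 \sqrt{3} \approx 39615.0$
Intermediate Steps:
$t{\left(X,Y \right)} = -2 + 10 \sqrt{3}$ ($t{\left(X,Y \right)} = -2 + \sqrt{131 + 169} = -2 + \sqrt{300} = -2 + 10 \sqrt{3}$)
$M = 39600$ ($M = 198 \cdot 200 = 39600$)
$M + t{\left(-151,-334 \right)} = 39600 - \left(2 - 10 \sqrt{3}\right) = 39598 + 10 \sqrt{3}$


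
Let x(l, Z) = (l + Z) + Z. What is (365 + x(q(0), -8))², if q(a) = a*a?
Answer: 121801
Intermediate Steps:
q(a) = a²
x(l, Z) = l + 2*Z (x(l, Z) = (Z + l) + Z = l + 2*Z)
(365 + x(q(0), -8))² = (365 + (0² + 2*(-8)))² = (365 + (0 - 16))² = (365 - 16)² = 349² = 121801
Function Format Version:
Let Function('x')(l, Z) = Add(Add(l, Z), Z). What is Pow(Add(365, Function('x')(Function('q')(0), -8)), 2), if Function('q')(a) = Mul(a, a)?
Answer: 121801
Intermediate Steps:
Function('q')(a) = Pow(a, 2)
Function('x')(l, Z) = Add(l, Mul(2, Z)) (Function('x')(l, Z) = Add(Add(Z, l), Z) = Add(l, Mul(2, Z)))
Pow(Add(365, Function('x')(Function('q')(0), -8)), 2) = Pow(Add(365, Add(Pow(0, 2), Mul(2, -8))), 2) = Pow(Add(365, Add(0, -16)), 2) = Pow(Add(365, -16), 2) = Pow(349, 2) = 121801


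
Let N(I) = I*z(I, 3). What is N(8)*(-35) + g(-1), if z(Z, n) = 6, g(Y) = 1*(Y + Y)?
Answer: -1682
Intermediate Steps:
g(Y) = 2*Y (g(Y) = 1*(2*Y) = 2*Y)
N(I) = 6*I (N(I) = I*6 = 6*I)
N(8)*(-35) + g(-1) = (6*8)*(-35) + 2*(-1) = 48*(-35) - 2 = -1680 - 2 = -1682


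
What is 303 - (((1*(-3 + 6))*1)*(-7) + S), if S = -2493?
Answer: 2817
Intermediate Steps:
303 - (((1*(-3 + 6))*1)*(-7) + S) = 303 - (((1*(-3 + 6))*1)*(-7) - 2493) = 303 - (((1*3)*1)*(-7) - 2493) = 303 - ((3*1)*(-7) - 2493) = 303 - (3*(-7) - 2493) = 303 - (-21 - 2493) = 303 - 1*(-2514) = 303 + 2514 = 2817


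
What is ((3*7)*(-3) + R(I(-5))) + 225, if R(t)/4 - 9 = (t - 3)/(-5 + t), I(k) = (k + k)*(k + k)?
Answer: 19198/95 ≈ 202.08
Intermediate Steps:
I(k) = 4*k² (I(k) = (2*k)*(2*k) = 4*k²)
R(t) = 36 + 4*(-3 + t)/(-5 + t) (R(t) = 36 + 4*((t - 3)/(-5 + t)) = 36 + 4*((-3 + t)/(-5 + t)) = 36 + 4*(-3 + t)/(-5 + t))
((3*7)*(-3) + R(I(-5))) + 225 = ((3*7)*(-3) + 8*(-24 + 5*(4*(-5)²))/(-5 + 4*(-5)²)) + 225 = (21*(-3) + 8*(-24 + 5*(4*25))/(-5 + 4*25)) + 225 = (-63 + 8*(-24 + 5*100)/(-5 + 100)) + 225 = (-63 + 8*(-24 + 500)/95) + 225 = (-63 + 8*(1/95)*476) + 225 = (-63 + 3808/95) + 225 = -2177/95 + 225 = 19198/95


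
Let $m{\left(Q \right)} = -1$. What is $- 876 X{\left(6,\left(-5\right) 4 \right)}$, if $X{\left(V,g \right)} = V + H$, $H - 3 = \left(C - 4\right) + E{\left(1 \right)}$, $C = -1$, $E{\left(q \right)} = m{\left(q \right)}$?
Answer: $-2628$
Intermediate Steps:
$E{\left(q \right)} = -1$
$H = -3$ ($H = 3 - 6 = -3$)
$X{\left(V,g \right)} = -3 + V$ ($X{\left(V,g \right)} = V - 3 = -3 + V$)
$- 876 X{\left(6,\left(-5\right) 4 \right)} = - 876 \left(-3 + 6\right) = \left(-876\right) 3 = -2628$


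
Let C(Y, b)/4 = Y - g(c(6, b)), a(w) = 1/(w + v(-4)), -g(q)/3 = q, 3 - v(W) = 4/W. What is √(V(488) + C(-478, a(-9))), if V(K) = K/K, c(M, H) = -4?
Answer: I*√1959 ≈ 44.261*I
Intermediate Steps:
v(W) = 3 - 4/W
g(q) = -3*q
a(w) = 1/(4 + w) (a(w) = 1/(w + (3 - 4/(-4))) = 1/(w + (3 - 4*(-¼))) = 1/(w + (3 + 1)) = 1/(w + 4) = 1/(4 + w))
V(K) = 1
C(Y, b) = -48 + 4*Y (C(Y, b) = 4*(Y - (-3)*(-4)) = 4*(Y - 1*12) = 4*(Y - 12) = 4*(-12 + Y) = -48 + 4*Y)
√(V(488) + C(-478, a(-9))) = √(1 + (-48 + 4*(-478))) = √(1 + (-48 - 1912)) = √(1 - 1960) = √(-1959) = I*√1959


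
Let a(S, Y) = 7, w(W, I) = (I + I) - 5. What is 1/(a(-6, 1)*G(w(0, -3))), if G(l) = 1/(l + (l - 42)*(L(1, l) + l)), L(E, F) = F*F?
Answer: -5841/7 ≈ -834.43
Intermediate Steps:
L(E, F) = F**2
w(W, I) = -5 + 2*I (w(W, I) = 2*I - 5 = -5 + 2*I)
G(l) = 1/(l + (-42 + l)*(l + l**2)) (G(l) = 1/(l + (l - 42)*(l**2 + l)) = 1/(l + (-42 + l)*(l + l**2)))
1/(a(-6, 1)*G(w(0, -3))) = 1/(7*(1/((-5 + 2*(-3))*(-41 + (-5 + 2*(-3))**2 - 41*(-5 + 2*(-3)))))) = 1/(7*(1/((-5 - 6)*(-41 + (-5 - 6)**2 - 41*(-5 - 6))))) = 1/(7*(1/((-11)*(-41 + (-11)**2 - 41*(-11))))) = 1/(7*(-1/(11*(-41 + 121 + 451)))) = 1/(7*(-1/11/531)) = 1/(7*(-1/11*1/531)) = 1/(7*(-1/5841)) = 1/(-7/5841) = -5841/7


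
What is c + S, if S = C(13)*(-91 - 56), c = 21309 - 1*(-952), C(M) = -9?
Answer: 23584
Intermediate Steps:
c = 22261 (c = 21309 + 952 = 22261)
S = 1323 (S = -9*(-91 - 56) = -9*(-147) = 1323)
c + S = 22261 + 1323 = 23584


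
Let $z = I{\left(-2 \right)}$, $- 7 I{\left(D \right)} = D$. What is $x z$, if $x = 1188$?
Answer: $\frac{2376}{7} \approx 339.43$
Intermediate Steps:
$I{\left(D \right)} = - \frac{D}{7}$
$z = \frac{2}{7}$ ($z = \left(- \frac{1}{7}\right) \left(-2\right) = \frac{2}{7} \approx 0.28571$)
$x z = 1188 \cdot \frac{2}{7} = \frac{2376}{7}$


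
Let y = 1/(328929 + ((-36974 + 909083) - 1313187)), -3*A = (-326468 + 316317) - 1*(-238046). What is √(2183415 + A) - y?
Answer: 1/112149 + 5*√84298 ≈ 1451.7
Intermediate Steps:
A = -75965 (A = -((-326468 + 316317) - 1*(-238046))/3 = -(-10151 + 238046)/3 = -⅓*227895 = -75965)
y = -1/112149 (y = 1/(328929 + (872109 - 1313187)) = 1/(328929 - 441078) = 1/(-112149) = -1/112149 ≈ -8.9167e-6)
√(2183415 + A) - y = √(2183415 - 75965) - 1*(-1/112149) = √2107450 + 1/112149 = 5*√84298 + 1/112149 = 1/112149 + 5*√84298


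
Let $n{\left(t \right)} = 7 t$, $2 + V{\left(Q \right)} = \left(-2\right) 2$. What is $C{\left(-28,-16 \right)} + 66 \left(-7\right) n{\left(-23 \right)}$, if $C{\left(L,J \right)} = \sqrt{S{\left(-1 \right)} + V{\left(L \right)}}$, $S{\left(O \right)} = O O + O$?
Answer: $74382 + i \sqrt{6} \approx 74382.0 + 2.4495 i$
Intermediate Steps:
$V{\left(Q \right)} = -6$ ($V{\left(Q \right)} = -2 - 4 = -6$)
$S{\left(O \right)} = O + O^{2}$ ($S{\left(O \right)} = O^{2} + O = O + O^{2}$)
$C{\left(L,J \right)} = i \sqrt{6}$ ($C{\left(L,J \right)} = \sqrt{- (1 - 1) - 6} = \sqrt{\left(-1\right) 0 - 6} = \sqrt{0 - 6} = \sqrt{-6} = i \sqrt{6}$)
$C{\left(-28,-16 \right)} + 66 \left(-7\right) n{\left(-23 \right)} = i \sqrt{6} + 66 \left(-7\right) 7 \left(-23\right) = i \sqrt{6} - -74382 = i \sqrt{6} + 74382 = 74382 + i \sqrt{6}$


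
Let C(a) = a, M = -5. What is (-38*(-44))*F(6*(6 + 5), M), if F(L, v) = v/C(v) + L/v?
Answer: -101992/5 ≈ -20398.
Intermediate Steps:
F(L, v) = 1 + L/v (F(L, v) = v/v + L/v = 1 + L/v)
(-38*(-44))*F(6*(6 + 5), M) = (-38*(-44))*((6*(6 + 5) - 5)/(-5)) = 1672*(-(6*11 - 5)/5) = 1672*(-(66 - 5)/5) = 1672*(-1/5*61) = 1672*(-61/5) = -101992/5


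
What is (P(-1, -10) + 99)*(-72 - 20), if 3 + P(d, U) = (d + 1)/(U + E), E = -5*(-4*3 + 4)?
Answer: -8832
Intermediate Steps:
E = 40 (E = -5*(-12 + 4) = -5*(-8) = 40)
P(d, U) = -3 + (1 + d)/(40 + U) (P(d, U) = -3 + (d + 1)/(U + 40) = -3 + (1 + d)/(40 + U))
(P(-1, -10) + 99)*(-72 - 20) = ((-119 - 1 - 3*(-10))/(40 - 10) + 99)*(-72 - 20) = ((-119 - 1 + 30)/30 + 99)*(-92) = ((1/30)*(-90) + 99)*(-92) = (-3 + 99)*(-92) = 96*(-92) = -8832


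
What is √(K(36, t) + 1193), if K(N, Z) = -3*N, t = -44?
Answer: √1085 ≈ 32.939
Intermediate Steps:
√(K(36, t) + 1193) = √(-3*36 + 1193) = √(-108 + 1193) = √1085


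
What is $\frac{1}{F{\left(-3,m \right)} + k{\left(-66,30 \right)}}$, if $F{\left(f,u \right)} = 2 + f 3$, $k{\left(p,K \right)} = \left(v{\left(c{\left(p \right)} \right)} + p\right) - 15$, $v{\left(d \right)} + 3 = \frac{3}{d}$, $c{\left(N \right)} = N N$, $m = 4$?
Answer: $- \frac{1452}{132131} \approx -0.010989$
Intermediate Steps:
$c{\left(N \right)} = N^{2}$
$v{\left(d \right)} = -3 + \frac{3}{d}$
$k{\left(p,K \right)} = -18 + p + \frac{3}{p^{2}}$ ($k{\left(p,K \right)} = \left(\left(-3 + \frac{3}{p^{2}}\right) + p\right) - 15 = \left(-3 + p + \frac{3}{p^{2}}\right) - 15 = -18 + p + \frac{3}{p^{2}}$)
$F{\left(f,u \right)} = 2 + 3 f$
$\frac{1}{F{\left(-3,m \right)} + k{\left(-66,30 \right)}} = \frac{1}{\left(2 + 3 \left(-3\right)\right) - \left(84 - \frac{1}{1452}\right)} = \frac{1}{\left(2 - 9\right) - \frac{121967}{1452}} = \frac{1}{-7 - \frac{121967}{1452}} = \frac{1}{- \frac{132131}{1452}} = - \frac{1452}{132131}$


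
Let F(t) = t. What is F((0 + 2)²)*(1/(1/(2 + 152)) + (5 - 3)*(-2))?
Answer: 600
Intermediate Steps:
F((0 + 2)²)*(1/(1/(2 + 152)) + (5 - 3)*(-2)) = (0 + 2)²*(1/(1/(2 + 152)) + (5 - 3)*(-2)) = 2²*(1/(1/154) + 2*(-2)) = 4*(1/(1/154) - 4) = 4*(154 - 4) = 4*150 = 600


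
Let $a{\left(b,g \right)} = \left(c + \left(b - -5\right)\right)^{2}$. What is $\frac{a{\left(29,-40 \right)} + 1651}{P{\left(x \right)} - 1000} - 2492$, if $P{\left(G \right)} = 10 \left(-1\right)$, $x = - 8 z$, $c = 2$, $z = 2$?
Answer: $- \frac{2519867}{1010} \approx -2494.9$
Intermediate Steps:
$x = -16$ ($x = \left(-8\right) 2 = -16$)
$a{\left(b,g \right)} = \left(7 + b\right)^{2}$ ($a{\left(b,g \right)} = \left(2 + \left(b - -5\right)\right)^{2} = \left(2 + \left(b + 5\right)\right)^{2} = \left(2 + \left(5 + b\right)\right)^{2} = \left(7 + b\right)^{2}$)
$P{\left(G \right)} = -10$
$\frac{a{\left(29,-40 \right)} + 1651}{P{\left(x \right)} - 1000} - 2492 = \frac{\left(7 + 29\right)^{2} + 1651}{-10 - 1000} - 2492 = \frac{36^{2} + 1651}{-1010} - 2492 = \left(1296 + 1651\right) \left(- \frac{1}{1010}\right) - 2492 = 2947 \left(- \frac{1}{1010}\right) - 2492 = - \frac{2947}{1010} - 2492 = - \frac{2519867}{1010}$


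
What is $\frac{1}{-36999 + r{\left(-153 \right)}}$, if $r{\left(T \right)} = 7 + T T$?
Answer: $- \frac{1}{13583} \approx -7.3621 \cdot 10^{-5}$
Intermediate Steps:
$r{\left(T \right)} = 7 + T^{2}$
$\frac{1}{-36999 + r{\left(-153 \right)}} = \frac{1}{-36999 + \left(7 + \left(-153\right)^{2}\right)} = \frac{1}{-36999 + \left(7 + 23409\right)} = \frac{1}{-36999 + 23416} = \frac{1}{-13583} = - \frac{1}{13583}$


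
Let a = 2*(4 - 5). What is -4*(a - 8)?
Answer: 40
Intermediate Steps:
a = -2 (a = 2*(-1) = -2)
-4*(a - 8) = -4*(-2 - 8) = -4*(-10) = 40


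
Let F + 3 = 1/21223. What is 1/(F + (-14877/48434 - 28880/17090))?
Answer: -1756706362438/8778244585863 ≈ -0.20012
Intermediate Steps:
F = -63668/21223 (F = -3 + 1/21223 = -63668/21223 ≈ -3.0000)
1/(F + (-14877/48434 - 28880/17090)) = 1/(-63668/21223 + (-14877/48434 - 28880/17090)) = 1/(-63668/21223 + (-14877*1/48434 - 28880*1/17090)) = 1/(-63668/21223 + (-14877/48434 - 2888/1709)) = 1/(-63668/21223 - 165302185/82773706) = 1/(-8778244585863/1756706362438) = -1756706362438/8778244585863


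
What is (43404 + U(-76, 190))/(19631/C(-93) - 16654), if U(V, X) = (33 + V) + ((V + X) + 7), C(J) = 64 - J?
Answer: -6826674/2595047 ≈ -2.6307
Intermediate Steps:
U(V, X) = 40 + X + 2*V (U(V, X) = (33 + V) + (7 + V + X) = 40 + X + 2*V)
(43404 + U(-76, 190))/(19631/C(-93) - 16654) = (43404 + (40 + 190 + 2*(-76)))/(19631/(64 - 1*(-93)) - 16654) = (43404 + (40 + 190 - 152))/(19631/(64 + 93) - 16654) = (43404 + 78)/(19631/157 - 16654) = 43482/(19631*(1/157) - 16654) = 43482/(19631/157 - 16654) = 43482/(-2595047/157) = 43482*(-157/2595047) = -6826674/2595047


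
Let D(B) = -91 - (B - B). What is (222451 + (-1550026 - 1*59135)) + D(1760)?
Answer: -1386801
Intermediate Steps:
D(B) = -91 (D(B) = -91 - 1*0 = -91 + 0 = -91)
(222451 + (-1550026 - 1*59135)) + D(1760) = (222451 + (-1550026 - 1*59135)) - 91 = (222451 + (-1550026 - 59135)) - 91 = (222451 - 1609161) - 91 = -1386710 - 91 = -1386801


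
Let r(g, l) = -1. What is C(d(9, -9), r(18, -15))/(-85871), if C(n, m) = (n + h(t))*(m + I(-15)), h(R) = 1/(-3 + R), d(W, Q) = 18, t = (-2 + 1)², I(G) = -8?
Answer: 315/171742 ≈ 0.0018341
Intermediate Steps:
t = 1 (t = (-1)² = 1)
C(n, m) = (-8 + m)*(-½ + n) (C(n, m) = (n + 1/(-3 + 1))*(m - 8) = (n + 1/(-2))*(-8 + m) = (n - ½)*(-8 + m) = (-½ + n)*(-8 + m) = (-8 + m)*(-½ + n))
C(d(9, -9), r(18, -15))/(-85871) = (4 - 8*18 - ½*(-1) - 1*18)/(-85871) = (4 - 144 + ½ - 18)*(-1/85871) = -315/2*(-1/85871) = 315/171742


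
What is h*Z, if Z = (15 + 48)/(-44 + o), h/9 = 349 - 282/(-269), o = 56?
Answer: 17796807/1076 ≈ 16540.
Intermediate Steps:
h = 847467/269 (h = 9*(349 - 282/(-269)) = 9*(349 - 282*(-1/269)) = 9*(349 + 282/269) = 9*(94163/269) = 847467/269 ≈ 3150.4)
Z = 21/4 (Z = (15 + 48)/(-44 + 56) = 63/12 = 63*(1/12) = 21/4 ≈ 5.2500)
h*Z = (847467/269)*(21/4) = 17796807/1076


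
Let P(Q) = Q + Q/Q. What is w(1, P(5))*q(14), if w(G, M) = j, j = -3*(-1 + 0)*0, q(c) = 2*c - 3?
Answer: 0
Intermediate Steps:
q(c) = -3 + 2*c
j = 0 (j = -3*(-1)*0 = 3*0 = 0)
P(Q) = 1 + Q (P(Q) = Q + 1 = 1 + Q)
w(G, M) = 0
w(1, P(5))*q(14) = 0*(-3 + 2*14) = 0*(-3 + 28) = 0*25 = 0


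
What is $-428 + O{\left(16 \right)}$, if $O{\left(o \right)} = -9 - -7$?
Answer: $-430$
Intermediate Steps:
$O{\left(o \right)} = -2$ ($O{\left(o \right)} = -9 + 7 = -2$)
$-428 + O{\left(16 \right)} = -428 - 2 = -430$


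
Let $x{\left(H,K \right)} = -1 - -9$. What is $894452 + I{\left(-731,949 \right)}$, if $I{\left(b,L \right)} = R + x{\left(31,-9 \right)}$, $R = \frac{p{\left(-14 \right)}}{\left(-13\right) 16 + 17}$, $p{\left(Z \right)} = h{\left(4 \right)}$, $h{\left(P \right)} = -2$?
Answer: $\frac{170841862}{191} \approx 8.9446 \cdot 10^{5}$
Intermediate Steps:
$x{\left(H,K \right)} = 8$ ($x{\left(H,K \right)} = -1 + 9 = 8$)
$p{\left(Z \right)} = -2$
$R = \frac{2}{191}$ ($R = - \frac{2}{\left(-13\right) 16 + 17} = - \frac{2}{-208 + 17} = - \frac{2}{-191} = \left(-2\right) \left(- \frac{1}{191}\right) = \frac{2}{191} \approx 0.010471$)
$I{\left(b,L \right)} = \frac{1530}{191}$ ($I{\left(b,L \right)} = \frac{2}{191} + 8 = \frac{1530}{191}$)
$894452 + I{\left(-731,949 \right)} = 894452 + \frac{1530}{191} = \frac{170841862}{191}$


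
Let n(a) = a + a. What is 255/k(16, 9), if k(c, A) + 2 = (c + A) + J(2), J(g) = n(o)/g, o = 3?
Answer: 255/26 ≈ 9.8077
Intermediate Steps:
n(a) = 2*a
J(g) = 6/g (J(g) = (2*3)/g = 6/g)
k(c, A) = 1 + A + c (k(c, A) = -2 + ((c + A) + 6/2) = -2 + ((A + c) + 6*(½)) = -2 + ((A + c) + 3) = -2 + (3 + A + c) = 1 + A + c)
255/k(16, 9) = 255/(1 + 9 + 16) = 255/26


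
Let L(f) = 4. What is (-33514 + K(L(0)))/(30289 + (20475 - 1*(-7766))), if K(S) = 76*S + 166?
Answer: -16522/29265 ≈ -0.56456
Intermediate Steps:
K(S) = 166 + 76*S
(-33514 + K(L(0)))/(30289 + (20475 - 1*(-7766))) = (-33514 + (166 + 76*4))/(30289 + (20475 - 1*(-7766))) = (-33514 + (166 + 304))/(30289 + (20475 + 7766)) = (-33514 + 470)/(30289 + 28241) = -33044/58530 = -33044*1/58530 = -16522/29265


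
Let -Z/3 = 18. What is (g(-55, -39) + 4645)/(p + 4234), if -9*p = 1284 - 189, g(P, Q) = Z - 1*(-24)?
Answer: 1065/949 ≈ 1.1222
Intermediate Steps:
Z = -54 (Z = -3*18 = -54)
g(P, Q) = -30 (g(P, Q) = -54 - 1*(-24) = -54 + 24 = -30)
p = -365/3 (p = -(1284 - 189)/9 = -1/9*1095 = -365/3 ≈ -121.67)
(g(-55, -39) + 4645)/(p + 4234) = (-30 + 4645)/(-365/3 + 4234) = 4615/(12337/3) = 4615*(3/12337) = 1065/949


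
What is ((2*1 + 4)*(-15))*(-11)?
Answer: 990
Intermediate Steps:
((2*1 + 4)*(-15))*(-11) = ((2 + 4)*(-15))*(-11) = (6*(-15))*(-11) = -90*(-11) = 990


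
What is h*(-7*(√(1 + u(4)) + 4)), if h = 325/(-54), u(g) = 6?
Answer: 4550/27 + 2275*√7/54 ≈ 279.98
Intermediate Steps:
h = -325/54 (h = 325*(-1/54) = -325/54 ≈ -6.0185)
h*(-7*(√(1 + u(4)) + 4)) = -(-2275)*(√(1 + 6) + 4)/54 = -(-2275)*(√7 + 4)/54 = -(-2275)*(4 + √7)/54 = -325*(-28 - 7*√7)/54 = 4550/27 + 2275*√7/54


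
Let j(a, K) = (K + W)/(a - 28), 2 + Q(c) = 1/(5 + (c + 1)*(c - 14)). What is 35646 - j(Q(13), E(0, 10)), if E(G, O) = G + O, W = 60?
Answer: 9660696/271 ≈ 35648.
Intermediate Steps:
Q(c) = -2 + 1/(5 + (1 + c)*(-14 + c)) (Q(c) = -2 + 1/(5 + (c + 1)*(c - 14)) = -2 + 1/(5 + (1 + c)*(-14 + c)))
j(a, K) = (60 + K)/(-28 + a) (j(a, K) = (K + 60)/(a - 28) = (60 + K)/(-28 + a))
35646 - j(Q(13), E(0, 10)) = 35646 - (60 + (0 + 10))/(-28 + (-19 - 26*13 + 2*13**2)/(9 - 1*13**2 + 13*13)) = 35646 - (60 + 10)/(-28 + (-19 - 338 + 2*169)/(9 - 1*169 + 169)) = 35646 - 70/(-28 + (-19 - 338 + 338)/(9 - 169 + 169)) = 35646 - 70/(-28 - 19/9) = 35646 - 70/(-271/9) = 35646 - (-9)*70/271 = 35646 - 1*(-630/271) = 35646 + 630/271 = 9660696/271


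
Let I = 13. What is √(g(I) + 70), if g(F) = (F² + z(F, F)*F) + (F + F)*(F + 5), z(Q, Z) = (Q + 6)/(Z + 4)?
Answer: √208522/17 ≈ 26.861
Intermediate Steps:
z(Q, Z) = (6 + Q)/(4 + Z)
g(F) = F² + 2*F*(5 + F) + F*(6 + F)/(4 + F) (g(F) = (F² + ((6 + F)/(4 + F))*F) + (F + F)*(F + 5) = (F² + F*(6 + F)/(4 + F)) + (2*F)*(5 + F) = (F² + F*(6 + F)/(4 + F)) + 2*F*(5 + F) = F² + 2*F*(5 + F) + F*(6 + F)/(4 + F))
√(g(I) + 70) = √(13*(46 + 3*13² + 23*13)/(4 + 13) + 70) = √(13*(46 + 3*169 + 299)/17 + 70) = √(13*(1/17)*(46 + 507 + 299) + 70) = √(13*(1/17)*852 + 70) = √(11076/17 + 70) = √(12266/17) = √208522/17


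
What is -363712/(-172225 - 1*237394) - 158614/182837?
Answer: 1528702878/74893509103 ≈ 0.020412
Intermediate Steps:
-363712/(-172225 - 1*237394) - 158614/182837 = -363712/(-172225 - 237394) - 158614*1/182837 = -363712/(-409619) - 158614/182837 = -363712*(-1/409619) - 158614/182837 = 363712/409619 - 158614/182837 = 1528702878/74893509103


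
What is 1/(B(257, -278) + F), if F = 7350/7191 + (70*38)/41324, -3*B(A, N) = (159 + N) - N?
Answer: -24763407/1285555616 ≈ -0.019263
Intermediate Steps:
B(A, N) = -53 (B(A, N) = -((159 + N) - N)/3 = -⅓*159 = -53)
F = 26904955/24763407 (F = 7350*(1/7191) + 2660*(1/41324) = 2450/2397 + 665/10331 = 26904955/24763407 ≈ 1.0865)
1/(B(257, -278) + F) = 1/(-53 + 26904955/24763407) = 1/(-1285555616/24763407) = -24763407/1285555616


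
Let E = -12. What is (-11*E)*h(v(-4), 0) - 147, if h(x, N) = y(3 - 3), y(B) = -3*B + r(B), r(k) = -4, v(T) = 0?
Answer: -675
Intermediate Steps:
y(B) = -4 - 3*B (y(B) = -3*B - 4 = -4 - 3*B)
h(x, N) = -4 (h(x, N) = -4 - 3*(3 - 3) = -4 - 3*0 = -4 + 0 = -4)
(-11*E)*h(v(-4), 0) - 147 = -11*(-12)*(-4) - 147 = 132*(-4) - 147 = -528 - 147 = -675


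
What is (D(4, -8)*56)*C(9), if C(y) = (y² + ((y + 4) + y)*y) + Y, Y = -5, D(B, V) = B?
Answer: 61376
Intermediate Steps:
C(y) = -5 + y² + y*(4 + 2*y) (C(y) = (y² + ((y + 4) + y)*y) - 5 = (y² + ((4 + y) + y)*y) - 5 = (y² + (4 + 2*y)*y) - 5 = (y² + y*(4 + 2*y)) - 5 = -5 + y² + y*(4 + 2*y))
(D(4, -8)*56)*C(9) = (4*56)*(-5 + 3*9² + 4*9) = 224*(-5 + 3*81 + 36) = 224*(-5 + 243 + 36) = 224*274 = 61376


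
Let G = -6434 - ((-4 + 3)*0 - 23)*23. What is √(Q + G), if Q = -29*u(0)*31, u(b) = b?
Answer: I*√5905 ≈ 76.844*I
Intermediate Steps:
G = -5905 (G = -6434 - (-1*0 - 23)*23 = -6434 - (0 - 23)*23 = -6434 - (-23)*23 = -6434 - 1*(-529) = -6434 + 529 = -5905)
Q = 0 (Q = -29*0*31 = 0*31 = 0)
√(Q + G) = √(0 - 5905) = √(-5905) = I*√5905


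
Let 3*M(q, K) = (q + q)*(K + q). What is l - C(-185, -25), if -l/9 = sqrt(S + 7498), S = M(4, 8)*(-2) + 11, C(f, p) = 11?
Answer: -11 - 9*sqrt(7445) ≈ -787.56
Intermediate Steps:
M(q, K) = 2*q*(K + q)/3 (M(q, K) = ((q + q)*(K + q))/3 = ((2*q)*(K + q))/3 = (2*q*(K + q))/3 = 2*q*(K + q)/3)
S = -53 (S = ((2/3)*4*(8 + 4))*(-2) + 11 = ((2/3)*4*12)*(-2) + 11 = 32*(-2) + 11 = -64 + 11 = -53)
l = -9*sqrt(7445) (l = -9*sqrt(-53 + 7498) = -9*sqrt(7445) ≈ -776.56)
l - C(-185, -25) = -9*sqrt(7445) - 1*11 = -9*sqrt(7445) - 11 = -11 - 9*sqrt(7445)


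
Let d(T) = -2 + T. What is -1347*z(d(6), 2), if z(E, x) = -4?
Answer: 5388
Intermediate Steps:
-1347*z(d(6), 2) = -1347*(-4) = 5388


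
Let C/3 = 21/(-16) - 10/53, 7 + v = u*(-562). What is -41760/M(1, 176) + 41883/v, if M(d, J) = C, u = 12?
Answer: 79636567101/8594023 ≈ 9266.5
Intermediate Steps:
v = -6751 (v = -7 + 12*(-562) = -7 - 6744 = -6751)
C = -3819/848 (C = 3*(21/(-16) - 10/53) = 3*(21*(-1/16) - 10*1/53) = 3*(-21/16 - 10/53) = 3*(-1273/848) = -3819/848 ≈ -4.5035)
M(d, J) = -3819/848
-41760/M(1, 176) + 41883/v = -41760/(-3819/848) + 41883/(-6751) = -41760*(-848/3819) + 41883*(-1/6751) = 11804160/1273 - 41883/6751 = 79636567101/8594023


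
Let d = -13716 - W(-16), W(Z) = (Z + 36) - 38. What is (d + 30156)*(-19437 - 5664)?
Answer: -413112258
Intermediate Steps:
W(Z) = -2 + Z (W(Z) = (36 + Z) - 38 = -2 + Z)
d = -13698 (d = -13716 - (-2 - 16) = -13716 - 1*(-18) = -13716 + 18 = -13698)
(d + 30156)*(-19437 - 5664) = (-13698 + 30156)*(-19437 - 5664) = 16458*(-25101) = -413112258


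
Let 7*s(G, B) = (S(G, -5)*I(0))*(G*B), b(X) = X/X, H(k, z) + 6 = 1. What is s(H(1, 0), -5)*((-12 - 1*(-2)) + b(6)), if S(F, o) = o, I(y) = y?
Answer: 0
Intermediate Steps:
H(k, z) = -5 (H(k, z) = -6 + 1 = -5)
b(X) = 1
s(G, B) = 0 (s(G, B) = ((-5*0)*(G*B))/7 = (0*(B*G))/7 = (⅐)*0 = 0)
s(H(1, 0), -5)*((-12 - 1*(-2)) + b(6)) = 0*((-12 - 1*(-2)) + 1) = 0*((-12 + 2) + 1) = 0*(-10 + 1) = 0*(-9) = 0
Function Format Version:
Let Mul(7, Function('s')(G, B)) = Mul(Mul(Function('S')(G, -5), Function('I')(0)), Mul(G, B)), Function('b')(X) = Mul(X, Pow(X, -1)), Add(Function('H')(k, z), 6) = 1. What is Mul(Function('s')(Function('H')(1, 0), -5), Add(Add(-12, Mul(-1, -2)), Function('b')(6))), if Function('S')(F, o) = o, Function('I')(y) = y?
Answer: 0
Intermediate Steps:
Function('H')(k, z) = -5 (Function('H')(k, z) = Add(-6, 1) = -5)
Function('b')(X) = 1
Function('s')(G, B) = 0 (Function('s')(G, B) = Mul(Rational(1, 7), Mul(Mul(-5, 0), Mul(G, B))) = Mul(Rational(1, 7), Mul(0, Mul(B, G))) = Mul(Rational(1, 7), 0) = 0)
Mul(Function('s')(Function('H')(1, 0), -5), Add(Add(-12, Mul(-1, -2)), Function('b')(6))) = Mul(0, Add(Add(-12, Mul(-1, -2)), 1)) = Mul(0, Add(Add(-12, 2), 1)) = Mul(0, Add(-10, 1)) = Mul(0, -9) = 0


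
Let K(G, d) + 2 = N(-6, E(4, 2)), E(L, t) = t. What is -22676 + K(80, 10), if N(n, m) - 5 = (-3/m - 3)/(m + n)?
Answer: -181375/8 ≈ -22672.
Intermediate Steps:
N(n, m) = 5 + (-3 - 3/m)/(m + n) (N(n, m) = 5 + (-3/m - 3)/(m + n) = 5 + (-3 - 3/m)/(m + n))
K(G, d) = 33/8 (K(G, d) = -2 + (-3 - 3*2 + 5*2² + 5*2*(-6))/(2*(2 - 6)) = -2 + (½)*(-3 - 6 + 5*4 - 60)/(-4) = -2 + (½)*(-¼)*(-3 - 6 + 20 - 60) = -2 + (½)*(-¼)*(-49) = -2 + 49/8 = 33/8)
-22676 + K(80, 10) = -22676 + 33/8 = -181375/8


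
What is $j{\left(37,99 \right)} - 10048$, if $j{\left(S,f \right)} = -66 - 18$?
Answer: $-10132$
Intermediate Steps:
$j{\left(S,f \right)} = -84$ ($j{\left(S,f \right)} = -66 - 18 = -84$)
$j{\left(37,99 \right)} - 10048 = -84 - 10048 = -10132$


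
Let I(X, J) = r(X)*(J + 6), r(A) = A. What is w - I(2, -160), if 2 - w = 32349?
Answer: -32039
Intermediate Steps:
w = -32347 (w = 2 - 1*32349 = 2 - 32349 = -32347)
I(X, J) = X*(6 + J) (I(X, J) = X*(J + 6) = X*(6 + J))
w - I(2, -160) = -32347 - 2*(6 - 160) = -32347 - 2*(-154) = -32347 - 1*(-308) = -32347 + 308 = -32039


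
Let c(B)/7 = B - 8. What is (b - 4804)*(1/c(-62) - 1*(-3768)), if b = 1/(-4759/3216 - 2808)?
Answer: -5724317136217894/316235045 ≈ -1.8101e+7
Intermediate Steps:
c(B) = -56 + 7*B (c(B) = 7*(B - 8) = 7*(-8 + B) = -56 + 7*B)
b = -3216/9035287 (b = 1/(-4759*1/3216 - 2808) = 1/(-4759/3216 - 2808) = 1/(-9035287/3216) = -3216/9035287 ≈ -0.00035594)
(b - 4804)*(1/c(-62) - 1*(-3768)) = (-3216/9035287 - 4804)*(1/(-56 + 7*(-62)) - 1*(-3768)) = -43405521964*(1/(-56 - 434) + 3768)/9035287 = -43405521964*(1/(-490) + 3768)/9035287 = -43405521964*(-1/490 + 3768)/9035287 = -43405521964/9035287*1846319/490 = -5724317136217894/316235045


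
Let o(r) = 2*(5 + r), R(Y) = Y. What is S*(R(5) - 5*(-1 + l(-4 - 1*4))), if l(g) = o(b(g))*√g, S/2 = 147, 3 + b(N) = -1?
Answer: 2940 - 5880*I*√2 ≈ 2940.0 - 8315.6*I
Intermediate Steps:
b(N) = -4 (b(N) = -3 - 1 = -4)
S = 294 (S = 2*147 = 294)
o(r) = 10 + 2*r
l(g) = 2*√g (l(g) = (10 + 2*(-4))*√g = (10 - 8)*√g = 2*√g)
S*(R(5) - 5*(-1 + l(-4 - 1*4))) = 294*(5 - 5*(-1 + 2*√(-4 - 1*4))) = 294*(5 - 5*(-1 + 2*√(-4 - 4))) = 294*(5 - 5*(-1 + 2*√(-8))) = 294*(5 - 5*(-1 + 2*(2*I*√2))) = 294*(5 - 5*(-1 + 4*I*√2)) = 294*(5 + (5 - 20*I*√2)) = 294*(10 - 20*I*√2) = 2940 - 5880*I*√2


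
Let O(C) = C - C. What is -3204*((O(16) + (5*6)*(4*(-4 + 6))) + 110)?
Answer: -1121400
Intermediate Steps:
O(C) = 0
-3204*((O(16) + (5*6)*(4*(-4 + 6))) + 110) = -3204*((0 + (5*6)*(4*(-4 + 6))) + 110) = -3204*((0 + 30*(4*2)) + 110) = -3204*((0 + 30*8) + 110) = -3204*((0 + 240) + 110) = -3204*(240 + 110) = -3204*350 = -1121400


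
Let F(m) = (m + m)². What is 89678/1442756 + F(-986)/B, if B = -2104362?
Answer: -79733109901/44648248554 ≈ -1.7858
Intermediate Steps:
F(m) = 4*m² (F(m) = (2*m)² = 4*m²)
89678/1442756 + F(-986)/B = 89678/1442756 + (4*(-986)²)/(-2104362) = 89678*(1/1442756) + (4*972196)*(-1/2104362) = 44839/721378 + 3888784*(-1/2104362) = 44839/721378 - 114376/61893 = -79733109901/44648248554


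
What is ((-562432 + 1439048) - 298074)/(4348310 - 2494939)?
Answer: 578542/1853371 ≈ 0.31216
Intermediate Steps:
((-562432 + 1439048) - 298074)/(4348310 - 2494939) = (876616 - 298074)/1853371 = 578542*(1/1853371) = 578542/1853371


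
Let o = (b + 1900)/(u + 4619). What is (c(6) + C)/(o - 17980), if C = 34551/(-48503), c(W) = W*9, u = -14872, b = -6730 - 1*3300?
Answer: -26500016583/8941082307430 ≈ -0.0029638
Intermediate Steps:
b = -10030 (b = -6730 - 3300 = -10030)
c(W) = 9*W
o = 8130/10253 (o = (-10030 + 1900)/(-14872 + 4619) = -8130/(-10253) = -8130*(-1/10253) = 8130/10253 ≈ 0.79294)
C = -34551/48503 (C = 34551*(-1/48503) = -34551/48503 ≈ -0.71235)
(c(6) + C)/(o - 17980) = (9*6 - 34551/48503)/(8130/10253 - 17980) = (54 - 34551/48503)/(-184340810/10253) = (2584611/48503)*(-10253/184340810) = -26500016583/8941082307430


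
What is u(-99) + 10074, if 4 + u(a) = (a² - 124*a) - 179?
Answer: 31968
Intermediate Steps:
u(a) = -183 + a² - 124*a (u(a) = -4 + ((a² - 124*a) - 179) = -4 + (-179 + a² - 124*a) = -183 + a² - 124*a)
u(-99) + 10074 = (-183 + (-99)² - 124*(-99)) + 10074 = (-183 + 9801 + 12276) + 10074 = 21894 + 10074 = 31968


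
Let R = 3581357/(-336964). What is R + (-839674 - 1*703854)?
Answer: -520116950349/336964 ≈ -1.5435e+6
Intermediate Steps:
R = -3581357/336964 (R = 3581357*(-1/336964) = -3581357/336964 ≈ -10.628)
R + (-839674 - 1*703854) = -3581357/336964 + (-839674 - 1*703854) = -3581357/336964 + (-839674 - 703854) = -3581357/336964 - 1543528 = -520116950349/336964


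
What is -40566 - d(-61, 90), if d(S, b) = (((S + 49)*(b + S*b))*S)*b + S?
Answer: 355711495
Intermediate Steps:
d(S, b) = S + S*b*(49 + S)*(b + S*b) (d(S, b) = (((49 + S)*(b + S*b))*S)*b + S = (S*(49 + S)*(b + S*b))*b + S = S*b*(49 + S)*(b + S*b) + S = S + S*b*(49 + S)*(b + S*b))
-40566 - d(-61, 90) = -40566 - (-61)*(1 + 49*90**2 + (-61)**2*90**2 + 50*(-61)*90**2) = -40566 - (-61)*(1 + 49*8100 + 3721*8100 + 50*(-61)*8100) = -40566 - (-61)*(1 + 396900 + 30140100 - 24705000) = -40566 - (-61)*5832001 = -40566 - 1*(-355752061) = -40566 + 355752061 = 355711495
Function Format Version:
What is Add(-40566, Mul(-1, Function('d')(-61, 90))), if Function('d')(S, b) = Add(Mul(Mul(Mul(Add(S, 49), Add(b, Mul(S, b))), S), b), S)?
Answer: 355711495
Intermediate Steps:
Function('d')(S, b) = Add(S, Mul(S, b, Add(49, S), Add(b, Mul(S, b)))) (Function('d')(S, b) = Add(Mul(Mul(Mul(Add(49, S), Add(b, Mul(S, b))), S), b), S) = Add(Mul(Mul(S, Add(49, S), Add(b, Mul(S, b))), b), S) = Add(Mul(S, b, Add(49, S), Add(b, Mul(S, b))), S) = Add(S, Mul(S, b, Add(49, S), Add(b, Mul(S, b)))))
Add(-40566, Mul(-1, Function('d')(-61, 90))) = Add(-40566, Mul(-1, Mul(-61, Add(1, Mul(49, Pow(90, 2)), Mul(Pow(-61, 2), Pow(90, 2)), Mul(50, -61, Pow(90, 2)))))) = Add(-40566, Mul(-1, Mul(-61, Add(1, Mul(49, 8100), Mul(3721, 8100), Mul(50, -61, 8100))))) = Add(-40566, Mul(-1, Mul(-61, Add(1, 396900, 30140100, -24705000)))) = Add(-40566, Mul(-1, Mul(-61, 5832001))) = Add(-40566, Mul(-1, -355752061)) = Add(-40566, 355752061) = 355711495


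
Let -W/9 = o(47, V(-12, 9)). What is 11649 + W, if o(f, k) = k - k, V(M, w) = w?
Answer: 11649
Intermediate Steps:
o(f, k) = 0
W = 0 (W = -9*0 = 0)
11649 + W = 11649 + 0 = 11649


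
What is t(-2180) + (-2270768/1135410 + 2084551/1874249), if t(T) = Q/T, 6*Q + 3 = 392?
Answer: -283756455217553/309275300297080 ≈ -0.91749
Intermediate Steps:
Q = 389/6 (Q = -½ + (⅙)*392 = -½ + 196/3 = 389/6 ≈ 64.833)
t(T) = 389/(6*T)
t(-2180) + (-2270768/1135410 + 2084551/1874249) = (389/6)/(-2180) + (-2270768/1135410 + 2084551/1874249) = (389/6)*(-1/2180) + (-2270768*1/1135410 + 2084551*(1/1874249)) = -389/13080 + (-1135384/567705 + 2084551/1874249) = -389/13080 - 944582301161/1064020528545 = -283756455217553/309275300297080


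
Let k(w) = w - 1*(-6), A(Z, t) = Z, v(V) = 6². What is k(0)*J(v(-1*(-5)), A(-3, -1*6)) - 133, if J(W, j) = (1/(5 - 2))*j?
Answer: -139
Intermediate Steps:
v(V) = 36
J(W, j) = j/3 (J(W, j) = (1/3)*j = ((⅓)*1)*j = j/3)
k(w) = 6 + w (k(w) = w + 6 = 6 + w)
k(0)*J(v(-1*(-5)), A(-3, -1*6)) - 133 = (6 + 0)*((⅓)*(-3)) - 133 = 6*(-1) - 133 = -6 - 133 = -139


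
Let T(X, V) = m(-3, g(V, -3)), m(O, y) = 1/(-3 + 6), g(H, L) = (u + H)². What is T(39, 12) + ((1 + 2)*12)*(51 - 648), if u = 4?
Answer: -64475/3 ≈ -21492.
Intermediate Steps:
g(H, L) = (4 + H)²
m(O, y) = ⅓ (m(O, y) = 1/3 = ⅓)
T(X, V) = ⅓
T(39, 12) + ((1 + 2)*12)*(51 - 648) = ⅓ + ((1 + 2)*12)*(51 - 648) = ⅓ + (3*12)*(-597) = ⅓ + 36*(-597) = ⅓ - 21492 = -64475/3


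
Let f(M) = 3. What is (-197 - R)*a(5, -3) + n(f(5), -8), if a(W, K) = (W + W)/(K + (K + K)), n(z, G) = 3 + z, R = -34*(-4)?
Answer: 376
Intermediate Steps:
R = 136
a(W, K) = 2*W/(3*K) (a(W, K) = (2*W)/(K + 2*K) = (2*W)/((3*K)) = (2*W)*(1/(3*K)) = 2*W/(3*K))
(-197 - R)*a(5, -3) + n(f(5), -8) = (-197 - 1*136)*((2/3)*5/(-3)) + (3 + 3) = (-197 - 136)*((2/3)*5*(-1/3)) + 6 = -333*(-10/9) + 6 = 370 + 6 = 376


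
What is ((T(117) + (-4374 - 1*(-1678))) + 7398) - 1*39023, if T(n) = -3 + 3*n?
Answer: -33973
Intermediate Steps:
((T(117) + (-4374 - 1*(-1678))) + 7398) - 1*39023 = (((-3 + 3*117) + (-4374 - 1*(-1678))) + 7398) - 1*39023 = (((-3 + 351) + (-4374 + 1678)) + 7398) - 39023 = ((348 - 2696) + 7398) - 39023 = (-2348 + 7398) - 39023 = 5050 - 39023 = -33973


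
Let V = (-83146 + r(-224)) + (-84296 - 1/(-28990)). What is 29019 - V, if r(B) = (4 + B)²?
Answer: 4292288389/28990 ≈ 1.4806e+5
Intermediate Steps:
V = -3451027579/28990 (V = (-83146 + (4 - 224)²) + (-84296 - 1/(-28990)) = (-83146 + (-220)²) + (-84296 - 1*(-1/28990)) = (-83146 + 48400) + (-84296 + 1/28990) = -34746 - 2443741039/28990 = -3451027579/28990 ≈ -1.1904e+5)
29019 - V = 29019 - 1*(-3451027579/28990) = 29019 + 3451027579/28990 = 4292288389/28990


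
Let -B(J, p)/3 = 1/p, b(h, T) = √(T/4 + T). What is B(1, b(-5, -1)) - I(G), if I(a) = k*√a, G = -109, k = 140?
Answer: I*(-140*√109 + 6*√5/5) ≈ -1459.0*I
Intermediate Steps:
b(h, T) = √5*√T/2 (b(h, T) = √(T*(¼) + T) = √(T/4 + T) = √(5*T/4) = √5*√T/2)
B(J, p) = -3/p
I(a) = 140*√a
B(1, b(-5, -1)) - I(G) = -3*(-2*I*√5/5) - 140*√(-109) = -3*(-2*I*√5/5) - 140*I*√109 = -(-6)*I*√5/5 - 140*I*√109 = 6*I*√5/5 - 140*I*√109 = -140*I*√109 + 6*I*√5/5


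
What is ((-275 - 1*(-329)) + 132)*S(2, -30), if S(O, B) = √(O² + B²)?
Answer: 372*√226 ≈ 5592.4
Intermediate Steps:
S(O, B) = √(B² + O²)
((-275 - 1*(-329)) + 132)*S(2, -30) = ((-275 - 1*(-329)) + 132)*√((-30)² + 2²) = ((-275 + 329) + 132)*√(900 + 4) = (54 + 132)*√904 = 186*(2*√226) = 372*√226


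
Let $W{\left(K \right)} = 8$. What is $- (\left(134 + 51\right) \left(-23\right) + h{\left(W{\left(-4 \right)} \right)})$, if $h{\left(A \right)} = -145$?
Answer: $4400$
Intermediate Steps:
$- (\left(134 + 51\right) \left(-23\right) + h{\left(W{\left(-4 \right)} \right)}) = - (\left(134 + 51\right) \left(-23\right) - 145) = - (185 \left(-23\right) - 145) = - (-4255 - 145) = \left(-1\right) \left(-4400\right) = 4400$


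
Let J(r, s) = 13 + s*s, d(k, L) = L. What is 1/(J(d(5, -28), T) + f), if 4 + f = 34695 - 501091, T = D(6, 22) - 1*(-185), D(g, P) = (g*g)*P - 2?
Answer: 1/484238 ≈ 2.0651e-6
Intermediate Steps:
D(g, P) = -2 + P*g² (D(g, P) = g²*P - 2 = P*g² - 2 = -2 + P*g²)
T = 975 (T = (-2 + 22*6²) - 1*(-185) = (-2 + 22*36) + 185 = (-2 + 792) + 185 = 790 + 185 = 975)
f = -466400 (f = -4 + (34695 - 501091) = -4 - 466396 = -466400)
J(r, s) = 13 + s²
1/(J(d(5, -28), T) + f) = 1/((13 + 975²) - 466400) = 1/((13 + 950625) - 466400) = 1/(950638 - 466400) = 1/484238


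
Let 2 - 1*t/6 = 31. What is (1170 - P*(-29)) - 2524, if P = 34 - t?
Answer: 4678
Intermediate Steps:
t = -174 (t = 12 - 6*31 = 12 - 186 = -174)
P = 208 (P = 34 - 1*(-174) = 34 + 174 = 208)
(1170 - P*(-29)) - 2524 = (1170 - 208*(-29)) - 2524 = (1170 - 1*(-6032)) - 2524 = (1170 + 6032) - 2524 = 7202 - 2524 = 4678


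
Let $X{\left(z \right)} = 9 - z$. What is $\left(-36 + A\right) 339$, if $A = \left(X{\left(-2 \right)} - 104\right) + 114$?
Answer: $-5085$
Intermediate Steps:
$A = 21$ ($A = \left(\left(9 - -2\right) - 104\right) + 114 = \left(\left(9 + 2\right) - 104\right) + 114 = \left(11 - 104\right) + 114 = -93 + 114 = 21$)
$\left(-36 + A\right) 339 = \left(-36 + 21\right) 339 = \left(-15\right) 339 = -5085$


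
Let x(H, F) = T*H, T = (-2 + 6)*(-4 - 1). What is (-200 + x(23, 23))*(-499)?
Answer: 329340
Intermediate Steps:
T = -20 (T = 4*(-5) = -20)
x(H, F) = -20*H
(-200 + x(23, 23))*(-499) = (-200 - 20*23)*(-499) = (-200 - 460)*(-499) = -660*(-499) = 329340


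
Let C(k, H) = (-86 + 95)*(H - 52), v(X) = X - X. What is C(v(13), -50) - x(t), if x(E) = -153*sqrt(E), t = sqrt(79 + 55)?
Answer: -918 + 153*134**(1/4) ≈ -397.44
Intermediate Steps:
v(X) = 0
C(k, H) = -468 + 9*H (C(k, H) = 9*(-52 + H) = -468 + 9*H)
t = sqrt(134) ≈ 11.576
C(v(13), -50) - x(t) = (-468 + 9*(-50)) - (-153)*sqrt(sqrt(134)) = (-468 - 450) - (-153)*134**(1/4) = -918 + 153*134**(1/4)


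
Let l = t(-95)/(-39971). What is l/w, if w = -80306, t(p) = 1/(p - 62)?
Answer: -1/503956046782 ≈ -1.9843e-12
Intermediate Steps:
t(p) = 1/(-62 + p)
l = 1/6275447 (l = 1/(-62 - 95*(-39971)) = -1/39971/(-157) = -1/157*(-1/39971) = 1/6275447 ≈ 1.5935e-7)
l/w = (1/6275447)/(-80306) = (1/6275447)*(-1/80306) = -1/503956046782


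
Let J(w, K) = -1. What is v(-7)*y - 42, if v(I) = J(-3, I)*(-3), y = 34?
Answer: 60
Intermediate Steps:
v(I) = 3 (v(I) = -1*(-3) = 3)
v(-7)*y - 42 = 3*34 - 42 = 102 - 42 = 60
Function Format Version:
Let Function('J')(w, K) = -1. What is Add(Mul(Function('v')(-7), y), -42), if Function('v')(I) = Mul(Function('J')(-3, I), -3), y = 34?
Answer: 60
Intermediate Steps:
Function('v')(I) = 3 (Function('v')(I) = Mul(-1, -3) = 3)
Add(Mul(Function('v')(-7), y), -42) = Add(Mul(3, 34), -42) = Add(102, -42) = 60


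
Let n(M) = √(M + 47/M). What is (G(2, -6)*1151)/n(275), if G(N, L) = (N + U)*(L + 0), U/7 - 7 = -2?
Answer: -212935*√23122/2102 ≈ -15404.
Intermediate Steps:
U = 35 (U = 49 + 7*(-2) = 49 - 14 = 35)
G(N, L) = L*(35 + N) (G(N, L) = (N + 35)*(L + 0) = (35 + N)*L = L*(35 + N))
(G(2, -6)*1151)/n(275) = (-6*(35 + 2)*1151)/(√(275 + 47/275)) = (-6*37*1151)/(√(275 + 47*(1/275))) = (-222*1151)/(√(275 + 47/275)) = -255522*5*√23122/12612 = -212935*√23122/2102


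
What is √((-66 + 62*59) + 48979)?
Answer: √52571 ≈ 229.28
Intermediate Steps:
√((-66 + 62*59) + 48979) = √((-66 + 3658) + 48979) = √(3592 + 48979) = √52571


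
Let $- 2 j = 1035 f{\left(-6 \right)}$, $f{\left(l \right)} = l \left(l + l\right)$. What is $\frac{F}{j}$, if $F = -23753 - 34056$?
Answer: $\frac{57809}{37260} \approx 1.5515$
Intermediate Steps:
$f{\left(l \right)} = 2 l^{2}$ ($f{\left(l \right)} = l 2 l = 2 l^{2}$)
$F = -57809$
$j = -37260$ ($j = - \frac{1035 \cdot 2 \left(-6\right)^{2}}{2} = - \frac{1035 \cdot 2 \cdot 36}{2} = - \frac{1035 \cdot 72}{2} = \left(- \frac{1}{2}\right) 74520 = -37260$)
$\frac{F}{j} = - \frac{57809}{-37260} = \left(-57809\right) \left(- \frac{1}{37260}\right) = \frac{57809}{37260}$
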